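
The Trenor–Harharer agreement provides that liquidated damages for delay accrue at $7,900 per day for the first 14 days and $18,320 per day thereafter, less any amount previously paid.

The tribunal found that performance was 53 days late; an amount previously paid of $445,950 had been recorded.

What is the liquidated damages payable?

First 14 days: 14 × $7,900 = $110,600
Remaining days: (53 − 14) × $18,320 = $714,480
Accrued per-day damages: $110,600 + $714,480 = $825,080
Less amount previously paid: $825,080 − $445,950 = $379,130

$379,130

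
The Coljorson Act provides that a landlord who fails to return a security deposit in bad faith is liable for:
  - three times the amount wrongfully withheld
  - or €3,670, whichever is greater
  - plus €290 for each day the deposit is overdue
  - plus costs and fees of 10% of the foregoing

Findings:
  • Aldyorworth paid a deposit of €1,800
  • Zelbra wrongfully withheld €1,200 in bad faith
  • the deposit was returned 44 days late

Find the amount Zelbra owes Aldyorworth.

€18,073

Trebled: 3 × €1,200 = €3,600
Minimum €3,670: €3,600 is below the minimum → €3,670
Late-return penalty: 44 × €290 = €12,760
Damages plus late penalty: €3,670 + €12,760 = €16,430
Costs and fees: 10% of €16,430 = €1,643
Total recovery: €16,430 + €1,643 = €18,073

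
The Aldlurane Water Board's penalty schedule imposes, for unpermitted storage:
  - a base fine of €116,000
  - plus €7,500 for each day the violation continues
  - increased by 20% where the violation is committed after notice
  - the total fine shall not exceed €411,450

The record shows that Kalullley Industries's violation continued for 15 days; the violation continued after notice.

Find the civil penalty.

Per-day component: 15 × €7,500 = €112,500
Base plus per-day: €116,000 + €112,500 = €228,500
Enhancement: 20% of €228,500 = €45,700
Enhanced fine: €228,500 + €45,700 = €274,200
Cap at €411,450: €274,200 is within the cap, no reduction.

Civil penalty: €274,200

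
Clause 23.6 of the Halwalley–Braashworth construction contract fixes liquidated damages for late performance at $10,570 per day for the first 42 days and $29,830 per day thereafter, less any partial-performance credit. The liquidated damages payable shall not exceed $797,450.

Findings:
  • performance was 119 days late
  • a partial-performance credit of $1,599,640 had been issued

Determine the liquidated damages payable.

$797,450

First 42 days: 42 × $10,570 = $443,940
Remaining days: (119 − 42) × $29,830 = $2,296,910
Accrued per-day damages: $443,940 + $2,296,910 = $2,740,850
Less partial-performance credit: $2,740,850 − $1,599,640 = $1,141,210
Cap at $797,450: $1,141,210 exceeds the cap → $797,450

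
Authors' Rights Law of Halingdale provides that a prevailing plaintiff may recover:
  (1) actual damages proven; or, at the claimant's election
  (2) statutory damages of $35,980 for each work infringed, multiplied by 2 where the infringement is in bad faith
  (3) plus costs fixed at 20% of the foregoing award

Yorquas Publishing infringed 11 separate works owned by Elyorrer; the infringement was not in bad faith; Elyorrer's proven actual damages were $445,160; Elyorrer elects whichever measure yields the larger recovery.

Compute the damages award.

$534,192

Statutory damages: 11 × $35,980 = $395,780
Infringement not in bad faith: no ×2 enhancement.
Greater of actual damages ($445,160) or statutory damages ($395,780): $445,160
Costs: 20% of $445,160 = $89,032
Award plus costs: $445,160 + $89,032 = $534,192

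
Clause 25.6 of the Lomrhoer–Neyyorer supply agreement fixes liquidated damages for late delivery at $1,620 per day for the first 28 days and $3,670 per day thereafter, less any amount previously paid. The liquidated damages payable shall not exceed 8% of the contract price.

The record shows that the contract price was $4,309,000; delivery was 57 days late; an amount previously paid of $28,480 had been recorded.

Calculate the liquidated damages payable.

First 28 days: 28 × $1,620 = $45,360
Remaining days: (57 − 28) × $3,670 = $106,430
Accrued per-day damages: $45,360 + $106,430 = $151,790
Less amount previously paid: $151,790 − $28,480 = $123,310
Cap: 8% of $4,309,000 = $344,720
Cap at $344,720: $123,310 is within the cap, no reduction.

$123,310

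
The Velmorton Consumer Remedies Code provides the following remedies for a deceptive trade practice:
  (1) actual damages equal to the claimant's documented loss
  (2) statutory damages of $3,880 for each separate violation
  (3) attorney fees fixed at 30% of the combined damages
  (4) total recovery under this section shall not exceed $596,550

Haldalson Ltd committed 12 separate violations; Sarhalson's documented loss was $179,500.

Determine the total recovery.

Statutory damages: 12 × $3,880 = $46,560
Combined damages: $179,500 + $46,560 = $226,060
Attorney fees: 30% of $226,060 = $67,818
Total before cap: $226,060 + $67,818 = $293,878
Cap at $596,550: $293,878 is within the cap, no reduction.

$293,878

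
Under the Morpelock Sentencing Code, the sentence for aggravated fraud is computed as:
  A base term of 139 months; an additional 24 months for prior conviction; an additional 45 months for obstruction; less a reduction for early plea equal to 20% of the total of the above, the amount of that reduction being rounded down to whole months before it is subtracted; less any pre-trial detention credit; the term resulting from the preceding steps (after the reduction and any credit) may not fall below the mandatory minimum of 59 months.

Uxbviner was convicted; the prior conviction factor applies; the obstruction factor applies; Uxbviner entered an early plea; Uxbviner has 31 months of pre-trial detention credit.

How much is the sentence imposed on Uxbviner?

Sentence: 136 months

Prior conviction enhancement: +24 months
Obstruction enhancement: +45 months
Adjusted term: 139 months + 24 months + 45 months = 208 months
Early plea reduction: 20% of 208 months = 41 months (rounded down)
After reduction: 208 − 41 = 167 months
Less pre-trial detention credit: 167 months − 31 months = 136 months
Minimum 59 months: 136 months meets the minimum, no increase.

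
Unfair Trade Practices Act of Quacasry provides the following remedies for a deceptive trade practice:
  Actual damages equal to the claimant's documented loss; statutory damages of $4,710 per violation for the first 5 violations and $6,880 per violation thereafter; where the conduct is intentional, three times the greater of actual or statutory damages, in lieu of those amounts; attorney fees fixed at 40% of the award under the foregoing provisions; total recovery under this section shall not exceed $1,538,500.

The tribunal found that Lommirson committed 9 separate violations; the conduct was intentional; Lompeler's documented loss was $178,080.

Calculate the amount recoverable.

$747,936

First 5 violations: 5 × $4,710 = $23,550
Remaining violations: (9 − 5) × $6,880 = $27,520
Statutory damages: $23,550 + $27,520 = $51,070
Greater of actual damages ($178,080) or statutory damages ($51,070): $178,080
Trebled: 3 × $178,080 = $534,240
Attorney fees: 40% of $534,240 = $213,696
Total before cap: $534,240 + $213,696 = $747,936
Cap at $1,538,500: $747,936 is within the cap, no reduction.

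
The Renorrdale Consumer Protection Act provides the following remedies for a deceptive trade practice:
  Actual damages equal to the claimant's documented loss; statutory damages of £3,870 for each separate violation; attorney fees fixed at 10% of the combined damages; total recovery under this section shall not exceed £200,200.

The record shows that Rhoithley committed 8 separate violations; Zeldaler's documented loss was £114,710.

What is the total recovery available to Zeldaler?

Total recovery: £160,237

Statutory damages: 8 × £3,870 = £30,960
Combined damages: £114,710 + £30,960 = £145,670
Attorney fees: 10% of £145,670 = £14,567
Total before cap: £145,670 + £14,567 = £160,237
Cap at £200,200: £160,237 is within the cap, no reduction.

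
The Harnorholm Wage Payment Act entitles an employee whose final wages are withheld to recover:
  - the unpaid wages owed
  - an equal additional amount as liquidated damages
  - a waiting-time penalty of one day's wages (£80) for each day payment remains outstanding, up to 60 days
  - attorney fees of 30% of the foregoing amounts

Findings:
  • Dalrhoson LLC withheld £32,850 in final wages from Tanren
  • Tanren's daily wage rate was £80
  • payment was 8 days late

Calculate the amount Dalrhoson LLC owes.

Liquidated damages (equal amount): £32,850
Penalty days: min(8, 60) = 8
Waiting-time penalty: 8 × £80 = £640
Subtotal: £32,850 + £32,850 + £640 = £66,340
Attorney fees: 30% of £66,340 = £19,902
Total award: £66,340 + £19,902 = £86,242

Total award: £86,242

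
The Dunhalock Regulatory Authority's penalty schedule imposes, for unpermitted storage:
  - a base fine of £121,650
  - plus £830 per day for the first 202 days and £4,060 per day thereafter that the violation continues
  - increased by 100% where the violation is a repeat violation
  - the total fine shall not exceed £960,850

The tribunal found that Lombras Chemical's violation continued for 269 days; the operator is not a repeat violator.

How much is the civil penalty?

First 202 days: 202 × £830 = £167,660
Remaining days: (269 − 202) × £4,060 = £272,020
Per-day component: £167,660 + £272,020 = £439,680
Base plus per-day: £121,650 + £439,680 = £561,330
The operator is not a repeat violator: no 100% increase.
Cap at £960,850: £561,330 is within the cap, no reduction.

£561,330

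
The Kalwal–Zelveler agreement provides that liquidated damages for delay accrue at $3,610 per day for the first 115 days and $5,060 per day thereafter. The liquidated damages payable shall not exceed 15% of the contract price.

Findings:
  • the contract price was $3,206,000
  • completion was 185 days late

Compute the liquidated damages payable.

First 115 days: 115 × $3,610 = $415,150
Remaining days: (185 − 115) × $5,060 = $354,200
Accrued per-day damages: $415,150 + $354,200 = $769,350
Cap: 15% of $3,206,000 = $480,900
Cap at $480,900: $769,350 exceeds the cap → $480,900

$480,900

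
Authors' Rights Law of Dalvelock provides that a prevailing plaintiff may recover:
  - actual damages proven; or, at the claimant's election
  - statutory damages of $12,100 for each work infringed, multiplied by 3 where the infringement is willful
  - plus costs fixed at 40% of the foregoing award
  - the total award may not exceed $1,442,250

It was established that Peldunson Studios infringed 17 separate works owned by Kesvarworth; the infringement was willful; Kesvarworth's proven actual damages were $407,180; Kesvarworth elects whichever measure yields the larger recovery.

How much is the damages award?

Statutory damages: 17 × $12,100 = $205,700
Trebled: 3 × $205,700 = $617,100
Greater of actual damages ($407,180) or enhanced statutory damages ($617,100): $617,100
Costs: 40% of $617,100 = $246,840
Award plus costs: $617,100 + $246,840 = $863,940
Cap at $1,442,250: $863,940 is within the cap, no reduction.

$863,940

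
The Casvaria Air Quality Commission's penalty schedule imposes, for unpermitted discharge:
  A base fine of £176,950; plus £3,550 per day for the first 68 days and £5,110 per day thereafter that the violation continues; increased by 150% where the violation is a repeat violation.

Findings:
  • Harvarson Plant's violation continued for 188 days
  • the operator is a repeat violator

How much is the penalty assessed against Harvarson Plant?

First 68 days: 68 × £3,550 = £241,400
Remaining days: (188 − 68) × £5,110 = £613,200
Per-day component: £241,400 + £613,200 = £854,600
Base plus per-day: £176,950 + £854,600 = £1,031,550
Enhancement: 150% of £1,031,550 = £1,547,325
Enhanced fine: £1,031,550 + £1,547,325 = £2,578,875

£2,578,875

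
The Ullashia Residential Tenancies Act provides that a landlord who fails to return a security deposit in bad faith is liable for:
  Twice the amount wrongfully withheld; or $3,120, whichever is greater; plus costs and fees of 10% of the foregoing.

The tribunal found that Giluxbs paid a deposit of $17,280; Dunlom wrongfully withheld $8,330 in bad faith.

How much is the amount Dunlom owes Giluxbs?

$18,326

Doubled: 2 × $8,330 = $16,660
Minimum $3,120: $16,660 meets the minimum, no increase.
Costs and fees: 10% of $16,660 = $1,666
Total recovery: $16,660 + $1,666 = $18,326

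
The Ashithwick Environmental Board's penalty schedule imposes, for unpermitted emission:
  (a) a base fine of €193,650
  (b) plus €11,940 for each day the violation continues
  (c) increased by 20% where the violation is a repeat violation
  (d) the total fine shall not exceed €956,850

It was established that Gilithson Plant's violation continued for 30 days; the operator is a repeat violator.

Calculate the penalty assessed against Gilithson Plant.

Per-day component: 30 × €11,940 = €358,200
Base plus per-day: €193,650 + €358,200 = €551,850
Enhancement: 20% of €551,850 = €110,370
Enhanced fine: €551,850 + €110,370 = €662,220
Cap at €956,850: €662,220 is within the cap, no reduction.

Civil penalty: €662,220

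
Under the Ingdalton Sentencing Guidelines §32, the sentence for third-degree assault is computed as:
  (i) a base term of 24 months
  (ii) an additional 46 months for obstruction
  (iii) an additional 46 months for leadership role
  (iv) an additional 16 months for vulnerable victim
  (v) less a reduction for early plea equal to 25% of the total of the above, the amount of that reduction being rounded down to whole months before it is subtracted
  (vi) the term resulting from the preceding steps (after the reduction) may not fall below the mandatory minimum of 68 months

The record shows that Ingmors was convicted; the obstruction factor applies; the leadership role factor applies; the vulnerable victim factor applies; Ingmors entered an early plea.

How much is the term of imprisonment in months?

Obstruction enhancement: +46 months
Leadership role enhancement: +46 months
Vulnerable victim enhancement: +16 months
Adjusted term: 24 months + 46 months + 46 months + 16 months = 132 months
Early plea reduction: 25% of 132 months = 33 months (rounded down)
After reduction: 132 − 33 = 99 months
Minimum 68 months: 99 months meets the minimum, no increase.

Sentence: 99 months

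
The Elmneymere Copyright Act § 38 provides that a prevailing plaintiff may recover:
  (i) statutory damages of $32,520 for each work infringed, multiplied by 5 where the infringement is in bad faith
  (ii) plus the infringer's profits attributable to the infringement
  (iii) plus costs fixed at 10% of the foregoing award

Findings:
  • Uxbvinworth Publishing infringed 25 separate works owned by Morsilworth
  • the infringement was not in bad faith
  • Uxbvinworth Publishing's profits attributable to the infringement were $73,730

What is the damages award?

Statutory damages: 25 × $32,520 = $813,000
Infringement not in bad faith: no ×5 enhancement.
Combined award: $813,000 + $73,730 = $886,730
Costs: 10% of $886,730 = $88,673
Award plus costs: $886,730 + $88,673 = $975,403

$975,403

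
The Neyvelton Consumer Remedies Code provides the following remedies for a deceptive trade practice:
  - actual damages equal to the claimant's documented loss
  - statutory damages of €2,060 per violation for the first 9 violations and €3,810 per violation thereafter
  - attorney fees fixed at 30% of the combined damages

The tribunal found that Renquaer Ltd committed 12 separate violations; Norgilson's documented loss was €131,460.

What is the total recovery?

First 9 violations: 9 × €2,060 = €18,540
Remaining violations: (12 − 9) × €3,810 = €11,430
Statutory damages: €18,540 + €11,430 = €29,970
Combined damages: €131,460 + €29,970 = €161,430
Attorney fees: 30% of €161,430 = €48,429
Total recovery: €161,430 + €48,429 = €209,859

€209,859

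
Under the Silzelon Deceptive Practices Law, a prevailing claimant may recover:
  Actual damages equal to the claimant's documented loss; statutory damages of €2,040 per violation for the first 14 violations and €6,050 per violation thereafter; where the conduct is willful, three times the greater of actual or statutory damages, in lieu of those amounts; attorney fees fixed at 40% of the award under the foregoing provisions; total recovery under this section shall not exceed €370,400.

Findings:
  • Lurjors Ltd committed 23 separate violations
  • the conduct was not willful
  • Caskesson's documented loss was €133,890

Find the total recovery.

First 14 violations: 14 × €2,040 = €28,560
Remaining violations: (23 − 14) × €6,050 = €54,450
Statutory damages: €28,560 + €54,450 = €83,010
Conduct not willful: the in-lieu enhancement does not apply.
Actual plus statutory damages: €133,890 + €83,010 = €216,900
Attorney fees: 40% of €216,900 = €86,760
Total before cap: €216,900 + €86,760 = €303,660
Cap at €370,400: €303,660 is within the cap, no reduction.

€303,660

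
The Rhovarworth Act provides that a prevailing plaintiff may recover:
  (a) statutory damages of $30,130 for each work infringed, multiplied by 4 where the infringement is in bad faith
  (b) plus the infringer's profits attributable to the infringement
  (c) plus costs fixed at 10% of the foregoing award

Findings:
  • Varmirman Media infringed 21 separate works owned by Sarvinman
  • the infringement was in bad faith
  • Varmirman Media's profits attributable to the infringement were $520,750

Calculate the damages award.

Statutory damages: 21 × $30,130 = $632,730
Multiplied by 4: 4 × $632,730 = $2,530,920
Combined award: $2,530,920 + $520,750 = $3,051,670
Costs: 10% of $3,051,670 = $305,167
Award plus costs: $3,051,670 + $305,167 = $3,356,837

$3,356,837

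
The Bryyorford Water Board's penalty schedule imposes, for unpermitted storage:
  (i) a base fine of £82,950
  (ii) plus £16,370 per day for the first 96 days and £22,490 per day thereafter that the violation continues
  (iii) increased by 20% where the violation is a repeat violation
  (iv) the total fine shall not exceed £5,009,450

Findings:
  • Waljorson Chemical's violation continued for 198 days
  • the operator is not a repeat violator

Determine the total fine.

First 96 days: 96 × £16,370 = £1,571,520
Remaining days: (198 − 96) × £22,490 = £2,293,980
Per-day component: £1,571,520 + £2,293,980 = £3,865,500
Base plus per-day: £82,950 + £3,865,500 = £3,948,450
The operator is not a repeat violator: no 20% increase.
Cap at £5,009,450: £3,948,450 is within the cap, no reduction.

£3,948,450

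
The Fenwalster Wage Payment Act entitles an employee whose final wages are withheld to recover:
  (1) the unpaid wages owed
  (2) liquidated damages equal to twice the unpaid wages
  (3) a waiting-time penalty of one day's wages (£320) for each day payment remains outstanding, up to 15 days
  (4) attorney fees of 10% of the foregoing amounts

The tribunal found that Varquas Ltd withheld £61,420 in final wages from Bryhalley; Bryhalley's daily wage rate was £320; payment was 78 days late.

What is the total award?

£207,966

Doubled: 2 × £61,420 = £122,840
Penalty days: min(78, 15) = 15
Waiting-time penalty: 15 × £320 = £4,800
Subtotal: £61,420 + £122,840 + £4,800 = £189,060
Attorney fees: 10% of £189,060 = £18,906
Total award: £189,060 + £18,906 = £207,966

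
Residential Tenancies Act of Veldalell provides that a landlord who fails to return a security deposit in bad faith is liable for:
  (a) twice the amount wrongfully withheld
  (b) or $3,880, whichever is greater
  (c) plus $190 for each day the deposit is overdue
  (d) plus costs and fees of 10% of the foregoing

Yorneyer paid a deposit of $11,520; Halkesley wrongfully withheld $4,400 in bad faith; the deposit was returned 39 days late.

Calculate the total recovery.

Recovery: $17,831

Doubled: 2 × $4,400 = $8,800
Minimum $3,880: $8,800 meets the minimum, no increase.
Late-return penalty: 39 × $190 = $7,410
Damages plus late penalty: $8,800 + $7,410 = $16,210
Costs and fees: 10% of $16,210 = $1,621
Total recovery: $16,210 + $1,621 = $17,831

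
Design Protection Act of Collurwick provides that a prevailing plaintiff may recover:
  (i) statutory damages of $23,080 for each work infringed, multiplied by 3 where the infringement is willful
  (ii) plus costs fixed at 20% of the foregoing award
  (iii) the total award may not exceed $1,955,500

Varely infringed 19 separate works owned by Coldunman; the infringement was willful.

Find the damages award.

Statutory damages: 19 × $23,080 = $438,520
Trebled: 3 × $438,520 = $1,315,560
Costs: 20% of $1,315,560 = $263,112
Award plus costs: $1,315,560 + $263,112 = $1,578,672
Cap at $1,955,500: $1,578,672 is within the cap, no reduction.

Award: $1,578,672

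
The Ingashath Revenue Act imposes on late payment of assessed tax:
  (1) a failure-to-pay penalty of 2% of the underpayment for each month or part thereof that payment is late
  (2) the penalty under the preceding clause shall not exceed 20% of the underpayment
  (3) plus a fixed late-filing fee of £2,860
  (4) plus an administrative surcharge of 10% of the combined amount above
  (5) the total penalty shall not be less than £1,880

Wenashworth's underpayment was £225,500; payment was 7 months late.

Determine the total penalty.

£37,873

Accrued rate: 2% × 7 = 14%, capped at 20% → 14%
Failure-to-pay penalty: 14% of £225,500 = £31,570
Penalty before surcharge: £31,570 + £2,860 = £34,430
Administrative surcharge: 10% of £34,430 = £3,443
Total penalty: £34,430 + £3,443 = £37,873
Minimum £1,880: £37,873 meets the minimum, no increase.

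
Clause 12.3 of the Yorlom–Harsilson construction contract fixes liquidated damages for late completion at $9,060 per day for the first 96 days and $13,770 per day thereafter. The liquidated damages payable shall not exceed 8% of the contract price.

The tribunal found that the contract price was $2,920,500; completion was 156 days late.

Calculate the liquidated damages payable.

$233,640

First 96 days: 96 × $9,060 = $869,760
Remaining days: (156 − 96) × $13,770 = $826,200
Accrued per-day damages: $869,760 + $826,200 = $1,695,960
Cap: 8% of $2,920,500 = $233,640
Cap at $233,640: $1,695,960 exceeds the cap → $233,640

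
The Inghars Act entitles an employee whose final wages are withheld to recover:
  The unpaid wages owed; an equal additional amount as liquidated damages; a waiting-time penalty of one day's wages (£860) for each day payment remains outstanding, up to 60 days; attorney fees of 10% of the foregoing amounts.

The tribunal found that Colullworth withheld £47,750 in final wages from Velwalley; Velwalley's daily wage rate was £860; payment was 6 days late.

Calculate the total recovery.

Liquidated damages (equal amount): £47,750
Penalty days: min(6, 60) = 6
Waiting-time penalty: 6 × £860 = £5,160
Subtotal: £47,750 + £47,750 + £5,160 = £100,660
Attorney fees: 10% of £100,660 = £10,066
Total award: £100,660 + £10,066 = £110,726

Total award: £110,726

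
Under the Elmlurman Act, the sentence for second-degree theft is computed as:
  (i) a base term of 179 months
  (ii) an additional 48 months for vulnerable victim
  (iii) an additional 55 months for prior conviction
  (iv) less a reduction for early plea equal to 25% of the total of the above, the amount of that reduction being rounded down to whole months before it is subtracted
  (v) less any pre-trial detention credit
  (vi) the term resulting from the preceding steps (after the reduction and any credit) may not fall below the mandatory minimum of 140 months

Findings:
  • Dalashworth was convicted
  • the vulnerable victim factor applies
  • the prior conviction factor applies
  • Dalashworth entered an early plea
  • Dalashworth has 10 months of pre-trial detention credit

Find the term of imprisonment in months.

202 months

Vulnerable victim enhancement: +48 months
Prior conviction enhancement: +55 months
Adjusted term: 179 months + 48 months + 55 months = 282 months
Early plea reduction: 25% of 282 months = 70 months (rounded down)
After reduction: 282 − 70 = 212 months
Less pre-trial detention credit: 212 months − 10 months = 202 months
Minimum 140 months: 202 months meets the minimum, no increase.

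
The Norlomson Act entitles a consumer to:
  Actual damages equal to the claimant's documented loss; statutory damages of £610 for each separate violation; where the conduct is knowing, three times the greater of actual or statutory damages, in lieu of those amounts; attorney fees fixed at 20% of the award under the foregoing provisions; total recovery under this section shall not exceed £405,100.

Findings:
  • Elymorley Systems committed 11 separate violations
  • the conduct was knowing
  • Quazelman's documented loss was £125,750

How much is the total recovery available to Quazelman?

Statutory damages: 11 × £610 = £6,710
Greater of actual damages (£125,750) or statutory damages (£6,710): £125,750
Trebled: 3 × £125,750 = £377,250
Attorney fees: 20% of £377,250 = £75,450
Total before cap: £377,250 + £75,450 = £452,700
Cap at £405,100: £452,700 exceeds the cap → £405,100

£405,100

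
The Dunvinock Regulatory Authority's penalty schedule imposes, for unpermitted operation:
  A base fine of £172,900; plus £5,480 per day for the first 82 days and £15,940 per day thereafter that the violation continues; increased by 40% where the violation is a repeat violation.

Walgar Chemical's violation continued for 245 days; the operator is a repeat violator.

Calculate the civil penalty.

First 82 days: 82 × £5,480 = £449,360
Remaining days: (245 − 82) × £15,940 = £2,598,220
Per-day component: £449,360 + £2,598,220 = £3,047,580
Base plus per-day: £172,900 + £3,047,580 = £3,220,480
Enhancement: 40% of £3,220,480 = £1,288,192
Enhanced fine: £3,220,480 + £1,288,192 = £4,508,672

Civil penalty: £4,508,672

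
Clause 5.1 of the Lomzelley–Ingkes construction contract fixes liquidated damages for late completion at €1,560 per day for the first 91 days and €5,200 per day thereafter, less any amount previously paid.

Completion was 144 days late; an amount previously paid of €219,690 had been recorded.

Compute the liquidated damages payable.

€197,870

First 91 days: 91 × €1,560 = €141,960
Remaining days: (144 − 91) × €5,200 = €275,600
Accrued per-day damages: €141,960 + €275,600 = €417,560
Less amount previously paid: €417,560 − €219,690 = €197,870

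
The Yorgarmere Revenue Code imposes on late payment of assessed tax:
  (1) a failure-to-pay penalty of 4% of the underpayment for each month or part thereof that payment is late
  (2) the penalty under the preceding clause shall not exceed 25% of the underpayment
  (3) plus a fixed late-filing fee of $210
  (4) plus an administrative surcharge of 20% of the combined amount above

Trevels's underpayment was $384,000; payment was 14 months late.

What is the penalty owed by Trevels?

Accrued rate: 4% × 14 = 56%, capped at 25% → 25%
Failure-to-pay penalty: 25% of $384,000 = $96,000
Penalty before surcharge: $96,000 + $210 = $96,210
Administrative surcharge: 20% of $96,210 = $19,242
Total penalty: $96,210 + $19,242 = $115,452

$115,452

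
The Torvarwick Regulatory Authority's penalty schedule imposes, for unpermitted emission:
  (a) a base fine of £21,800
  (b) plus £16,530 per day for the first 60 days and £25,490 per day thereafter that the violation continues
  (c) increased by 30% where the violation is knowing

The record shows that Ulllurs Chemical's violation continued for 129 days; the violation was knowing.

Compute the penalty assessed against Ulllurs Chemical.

£3,604,133

First 60 days: 60 × £16,530 = £991,800
Remaining days: (129 − 60) × £25,490 = £1,758,810
Per-day component: £991,800 + £1,758,810 = £2,750,610
Base plus per-day: £21,800 + £2,750,610 = £2,772,410
Enhancement: 30% of £2,772,410 = £831,723
Enhanced fine: £2,772,410 + £831,723 = £3,604,133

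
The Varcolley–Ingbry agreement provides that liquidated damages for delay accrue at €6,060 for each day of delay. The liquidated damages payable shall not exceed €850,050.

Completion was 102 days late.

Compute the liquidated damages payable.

€618,120

Per-day damages: 102 × €6,060 = €618,120
Cap at €850,050: €618,120 is within the cap, no reduction.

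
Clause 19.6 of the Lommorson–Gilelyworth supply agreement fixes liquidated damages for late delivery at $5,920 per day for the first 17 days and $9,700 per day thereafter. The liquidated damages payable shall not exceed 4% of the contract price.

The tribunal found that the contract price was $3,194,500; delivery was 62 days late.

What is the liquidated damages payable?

First 17 days: 17 × $5,920 = $100,640
Remaining days: (62 − 17) × $9,700 = $436,500
Accrued per-day damages: $100,640 + $436,500 = $537,140
Cap: 4% of $3,194,500 = $127,780
Cap at $127,780: $537,140 exceeds the cap → $127,780

$127,780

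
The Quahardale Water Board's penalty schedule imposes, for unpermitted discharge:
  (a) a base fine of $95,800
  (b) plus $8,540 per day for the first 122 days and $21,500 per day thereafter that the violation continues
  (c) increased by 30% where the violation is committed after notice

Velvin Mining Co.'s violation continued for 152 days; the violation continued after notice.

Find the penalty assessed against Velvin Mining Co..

First 122 days: 122 × $8,540 = $1,041,880
Remaining days: (152 − 122) × $21,500 = $645,000
Per-day component: $1,041,880 + $645,000 = $1,686,880
Base plus per-day: $95,800 + $1,686,880 = $1,782,680
Enhancement: 30% of $1,782,680 = $534,804
Enhanced fine: $1,782,680 + $534,804 = $2,317,484

$2,317,484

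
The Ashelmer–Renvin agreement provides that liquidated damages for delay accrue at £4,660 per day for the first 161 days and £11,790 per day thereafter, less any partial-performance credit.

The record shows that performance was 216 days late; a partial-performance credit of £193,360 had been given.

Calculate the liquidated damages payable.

Liquidated damages: £1,205,350

First 161 days: 161 × £4,660 = £750,260
Remaining days: (216 − 161) × £11,790 = £648,450
Accrued per-day damages: £750,260 + £648,450 = £1,398,710
Less partial-performance credit: £1,398,710 − £193,360 = £1,205,350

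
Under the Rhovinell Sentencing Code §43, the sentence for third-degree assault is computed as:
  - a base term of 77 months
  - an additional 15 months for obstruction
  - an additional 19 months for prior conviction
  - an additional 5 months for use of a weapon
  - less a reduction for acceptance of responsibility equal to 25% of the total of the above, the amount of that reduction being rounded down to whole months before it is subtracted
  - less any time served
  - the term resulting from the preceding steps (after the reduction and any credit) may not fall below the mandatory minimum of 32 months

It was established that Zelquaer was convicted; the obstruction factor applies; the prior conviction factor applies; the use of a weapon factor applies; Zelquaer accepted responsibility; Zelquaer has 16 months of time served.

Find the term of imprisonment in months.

Obstruction enhancement: +15 months
Prior conviction enhancement: +19 months
Use of a weapon enhancement: +5 months
Adjusted term: 77 months + 15 months + 19 months + 5 months = 116 months
Acceptance of responsibility reduction: 25% of 116 months = 29 months (rounded down)
After reduction: 116 − 29 = 87 months
Less time served: 87 months − 16 months = 71 months
Minimum 32 months: 71 months meets the minimum, no increase.

71 months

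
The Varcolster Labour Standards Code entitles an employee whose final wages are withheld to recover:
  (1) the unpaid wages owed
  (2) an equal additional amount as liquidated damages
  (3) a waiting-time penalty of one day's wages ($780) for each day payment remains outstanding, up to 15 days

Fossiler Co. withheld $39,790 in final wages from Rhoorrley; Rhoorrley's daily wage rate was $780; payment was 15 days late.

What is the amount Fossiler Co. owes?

Total award: $91,280

Liquidated damages (equal amount): $39,790
Penalty days: min(15, 15) = 15
Waiting-time penalty: 15 × $780 = $11,700
Total award: $39,790 + $39,790 + $11,700 = $91,280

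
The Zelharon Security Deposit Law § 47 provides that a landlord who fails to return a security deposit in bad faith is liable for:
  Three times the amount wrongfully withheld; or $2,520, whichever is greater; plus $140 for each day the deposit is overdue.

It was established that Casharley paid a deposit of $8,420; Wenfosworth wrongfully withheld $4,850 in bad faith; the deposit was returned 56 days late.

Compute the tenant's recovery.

Trebled: 3 × $4,850 = $14,550
Minimum $2,520: $14,550 meets the minimum, no increase.
Late-return penalty: 56 × $140 = $7,840
Damages plus late penalty: $14,550 + $7,840 = $22,390

$22,390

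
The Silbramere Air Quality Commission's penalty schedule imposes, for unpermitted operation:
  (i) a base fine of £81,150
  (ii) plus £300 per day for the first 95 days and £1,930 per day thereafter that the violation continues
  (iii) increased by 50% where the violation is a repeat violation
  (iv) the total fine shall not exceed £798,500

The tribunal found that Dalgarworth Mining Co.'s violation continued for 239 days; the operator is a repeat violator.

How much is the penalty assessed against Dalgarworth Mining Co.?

First 95 days: 95 × £300 = £28,500
Remaining days: (239 − 95) × £1,930 = £277,920
Per-day component: £28,500 + £277,920 = £306,420
Base plus per-day: £81,150 + £306,420 = £387,570
Enhancement: 50% of £387,570 = £193,785
Enhanced fine: £387,570 + £193,785 = £581,355
Cap at £798,500: £581,355 is within the cap, no reduction.

Civil penalty: £581,355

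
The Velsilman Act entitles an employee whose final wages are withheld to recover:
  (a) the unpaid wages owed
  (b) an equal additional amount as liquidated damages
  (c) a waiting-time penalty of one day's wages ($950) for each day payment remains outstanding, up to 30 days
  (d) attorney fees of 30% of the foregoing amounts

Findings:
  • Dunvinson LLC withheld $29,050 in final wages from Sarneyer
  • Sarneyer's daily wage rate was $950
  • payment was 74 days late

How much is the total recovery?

Liquidated damages (equal amount): $29,050
Penalty days: min(74, 30) = 30
Waiting-time penalty: 30 × $950 = $28,500
Subtotal: $29,050 + $29,050 + $28,500 = $86,600
Attorney fees: 30% of $86,600 = $25,980
Total award: $86,600 + $25,980 = $112,580

$112,580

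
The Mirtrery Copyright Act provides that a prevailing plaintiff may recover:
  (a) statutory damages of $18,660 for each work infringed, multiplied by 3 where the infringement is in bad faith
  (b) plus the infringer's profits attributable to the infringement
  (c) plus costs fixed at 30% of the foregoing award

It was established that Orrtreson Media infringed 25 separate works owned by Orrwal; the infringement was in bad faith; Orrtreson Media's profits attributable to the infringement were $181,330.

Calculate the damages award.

$2,055,079

Statutory damages: 25 × $18,660 = $466,500
Trebled: 3 × $466,500 = $1,399,500
Combined award: $1,399,500 + $181,330 = $1,580,830
Costs: 30% of $1,580,830 = $474,249
Award plus costs: $1,580,830 + $474,249 = $2,055,079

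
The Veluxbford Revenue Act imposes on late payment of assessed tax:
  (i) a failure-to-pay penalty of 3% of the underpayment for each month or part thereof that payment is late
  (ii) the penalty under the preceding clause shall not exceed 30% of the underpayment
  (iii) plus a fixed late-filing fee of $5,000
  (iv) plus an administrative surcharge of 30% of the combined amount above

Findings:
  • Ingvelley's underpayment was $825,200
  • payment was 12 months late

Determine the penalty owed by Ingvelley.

$328,328

Accrued rate: 3% × 12 = 36%, capped at 30% → 30%
Failure-to-pay penalty: 30% of $825,200 = $247,560
Penalty before surcharge: $247,560 + $5,000 = $252,560
Administrative surcharge: 30% of $252,560 = $75,768
Total penalty: $252,560 + $75,768 = $328,328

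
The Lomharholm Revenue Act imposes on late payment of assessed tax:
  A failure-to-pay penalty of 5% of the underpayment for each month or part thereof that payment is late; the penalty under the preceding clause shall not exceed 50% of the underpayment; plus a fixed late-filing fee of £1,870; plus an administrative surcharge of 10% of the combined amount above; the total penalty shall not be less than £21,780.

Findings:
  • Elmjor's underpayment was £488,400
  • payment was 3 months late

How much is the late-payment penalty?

Penalty: £82,643

Accrued rate: 5% × 3 = 15%, capped at 50% → 15%
Failure-to-pay penalty: 15% of £488,400 = £73,260
Penalty before surcharge: £73,260 + £1,870 = £75,130
Administrative surcharge: 10% of £75,130 = £7,513
Total penalty: £75,130 + £7,513 = £82,643
Minimum £21,780: £82,643 meets the minimum, no increase.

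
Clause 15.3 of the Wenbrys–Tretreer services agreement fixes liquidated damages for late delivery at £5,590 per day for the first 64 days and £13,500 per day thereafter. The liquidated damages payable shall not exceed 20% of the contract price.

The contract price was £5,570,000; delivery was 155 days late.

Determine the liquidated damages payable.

First 64 days: 64 × £5,590 = £357,760
Remaining days: (155 − 64) × £13,500 = £1,228,500
Accrued per-day damages: £357,760 + £1,228,500 = £1,586,260
Cap: 20% of £5,570,000 = £1,114,000
Cap at £1,114,000: £1,586,260 exceeds the cap → £1,114,000

£1,114,000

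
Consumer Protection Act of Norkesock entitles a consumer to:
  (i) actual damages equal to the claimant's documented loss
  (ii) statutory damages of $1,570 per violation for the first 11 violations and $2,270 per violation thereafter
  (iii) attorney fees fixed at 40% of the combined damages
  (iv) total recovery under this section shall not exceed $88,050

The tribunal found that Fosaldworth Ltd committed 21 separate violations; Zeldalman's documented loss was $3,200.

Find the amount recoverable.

First 11 violations: 11 × $1,570 = $17,270
Remaining violations: (21 − 11) × $2,270 = $22,700
Statutory damages: $17,270 + $22,700 = $39,970
Combined damages: $3,200 + $39,970 = $43,170
Attorney fees: 40% of $43,170 = $17,268
Total before cap: $43,170 + $17,268 = $60,438
Cap at $88,050: $60,438 is within the cap, no reduction.

Total recovery: $60,438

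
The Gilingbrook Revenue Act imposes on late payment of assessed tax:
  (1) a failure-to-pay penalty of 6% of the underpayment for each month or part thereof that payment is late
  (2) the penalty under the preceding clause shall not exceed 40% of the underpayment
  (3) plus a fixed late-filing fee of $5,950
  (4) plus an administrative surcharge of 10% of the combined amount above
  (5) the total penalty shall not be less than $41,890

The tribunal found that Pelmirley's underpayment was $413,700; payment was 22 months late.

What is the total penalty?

Accrued rate: 6% × 22 = 132%, capped at 40% → 40%
Failure-to-pay penalty: 40% of $413,700 = $165,480
Penalty before surcharge: $165,480 + $5,950 = $171,430
Administrative surcharge: 10% of $171,430 = $17,143
Total penalty: $171,430 + $17,143 = $188,573
Minimum $41,890: $188,573 meets the minimum, no increase.

Penalty: $188,573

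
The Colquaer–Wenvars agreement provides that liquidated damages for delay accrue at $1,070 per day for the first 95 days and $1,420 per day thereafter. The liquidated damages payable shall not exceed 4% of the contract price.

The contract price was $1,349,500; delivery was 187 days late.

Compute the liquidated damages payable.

First 95 days: 95 × $1,070 = $101,650
Remaining days: (187 − 95) × $1,420 = $130,640
Accrued per-day damages: $101,650 + $130,640 = $232,290
Cap: 4% of $1,349,500 = $53,980
Cap at $53,980: $232,290 exceeds the cap → $53,980

$53,980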